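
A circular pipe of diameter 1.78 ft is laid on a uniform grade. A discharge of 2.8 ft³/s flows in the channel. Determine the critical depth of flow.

y_c = 0.603 ft

At critical depth, Q² T / (g A³) = 1, i.e. A³/T = Q²/g = 2.8²/32.2 = 0.2435.
Trying y = 0.653 ft: A³/T = 0.3301 — too large.
Trying y = 0.457 ft: A³/T = 0.08285 — too small.
Trying y = 0.603 ft: A³/T = 0.2428 — ≈ 0.2435.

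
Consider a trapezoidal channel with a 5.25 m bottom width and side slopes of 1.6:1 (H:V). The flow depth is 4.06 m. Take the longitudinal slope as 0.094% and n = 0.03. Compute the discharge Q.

With bottom width b = 5.25 m and side slope z = 1.6: A = (b + zy)y = (5.25 + 1.6×4.06)×4.06 = 47.69 m²; P = b + 2y√(1+z²) = 5.25 + 2×4.06×1.887 = 20.57 m.
Hydraulic radius R = A/P = 47.69/20.57 = 2.318 m.
Manning's equation: Q = (1/n) A R^(2/3) S^(1/2) = (1/0.03) × 47.69 × 2.318^(2/3) × 0.00094^(1/2) = 85.4 m³/s.

Q = 85.4 m³/s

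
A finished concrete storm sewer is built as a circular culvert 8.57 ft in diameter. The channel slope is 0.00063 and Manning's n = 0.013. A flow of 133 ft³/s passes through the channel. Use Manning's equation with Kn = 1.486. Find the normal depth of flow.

Manning's equation rearranged: A R^(2/3) = nQ / (1.486·√S) = 0.013 × 133 / (1.486 × √0.00063) = 46.36.
Try y = 4.8 ft: A R^(2/3) = 57.82 — too large.
Try y = 2.87 ft: A R^(2/3) = 23.19 — too small.
Try y = 4.2 ft: A R^(2/3) = 46.32 — matches.

y_n = 4.2 ft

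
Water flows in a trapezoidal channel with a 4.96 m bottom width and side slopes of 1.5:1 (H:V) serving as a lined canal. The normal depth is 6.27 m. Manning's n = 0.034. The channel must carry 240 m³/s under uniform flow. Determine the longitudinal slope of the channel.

S = 0.00169

With bottom width b = 4.96 m and side slope z = 1.5: A = (b + zy)y = (4.96 + 1.5×6.27)×6.27 = 90.07 m²; P = b + 2y√(1+z²) = 4.96 + 2×6.27×1.803 = 27.57 m.
Hydraulic radius R = A/P = 90.07/27.57 = 3.267 m.
From Manning's equation, S = [nQ / (1 A R^(2/3))]² = [0.034 × 240 / (1 × 90.07 × 3.267^(2/3))]² = 0.00169.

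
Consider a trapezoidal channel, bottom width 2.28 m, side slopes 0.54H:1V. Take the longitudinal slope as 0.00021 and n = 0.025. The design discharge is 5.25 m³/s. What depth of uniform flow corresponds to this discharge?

y_n = 2.38 m

Manning's equation rearranged: A R^(2/3) = nQ / (1·√S) = 0.025 × 5.25 / (√0.00021) = 9.057.
Trying y = 1.95 m: A R^(2/3) = 6.361 — low.
Trying y = 3.04 m: A R^(2/3) = 14.18 — high.
Trying y = 2.38 m: A R^(2/3) = 9.061 — matches.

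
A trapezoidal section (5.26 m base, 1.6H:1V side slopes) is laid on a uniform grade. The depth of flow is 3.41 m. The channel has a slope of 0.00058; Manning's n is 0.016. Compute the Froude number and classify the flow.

With bottom width b = 5.26 m and side slope z = 1.6: A = (b + zy)y = (5.26 + 1.6×3.41)×3.41 = 36.54 m²; P = b + 2y√(1+z²) = 5.26 + 2×3.41×1.887 = 18.13 m.
Hydraulic radius R = A/P = 36.54/18.13 = 2.016 m.
V = (1/n) R^(2/3) √S = (1/0.016) × 2.016^(2/3) × √0.00058 = 2.402 m/s. Hydraulic depth D_h = A/T = 36.54/16.17 = 2.26 m.
Froude number Fr = V/√(g·D_h) = 2.402/√(9.81×2.26) = 0.51, which is less than 1, so the flow is subcritical.

subcritical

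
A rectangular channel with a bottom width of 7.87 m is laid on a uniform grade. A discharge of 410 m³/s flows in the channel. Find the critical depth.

For a rectangular channel, critical depth y_c = (q²/g)^(1/3) where q = Q/b = 410/7.87 = 52.1 m²/s.
So y_c = (52.1²/9.81)^(1/3) = 6.52 m.

y_c = 6.52 m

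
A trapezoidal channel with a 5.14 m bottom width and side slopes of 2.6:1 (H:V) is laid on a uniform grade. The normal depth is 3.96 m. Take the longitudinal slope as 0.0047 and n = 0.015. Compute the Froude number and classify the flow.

supercritical

With bottom width b = 5.14 m and side slope z = 2.6: A = (b + zy)y = (5.14 + 2.6×3.96)×3.96 = 61.13 m²; P = b + 2y√(1+z²) = 5.14 + 2×3.96×2.786 = 27.2 m.
Hydraulic radius R = A/P = 61.13/27.2 = 2.247 m.
V = (1/n) R^(2/3) √S = (1/0.015) × 2.247^(2/3) × √0.0047 = 7.841 m/s. Hydraulic depth D_h = A/T = 61.13/25.73 = 2.376 m.
Froude number Fr = V/√(g·D_h) = 7.841/√(9.81×2.376) = 1.62, which is greater than 1, so the flow is supercritical.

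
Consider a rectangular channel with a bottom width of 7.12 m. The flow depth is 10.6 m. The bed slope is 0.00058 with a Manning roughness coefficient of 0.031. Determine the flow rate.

Q = 113 m³/s

Flow area A = b·y = 7.12 × 10.6 = 75.47 m². Wetted perimeter P = b + 2y = 7.12 + 2×10.6 = 28.32 m.
Hydraulic radius R = A/P = 75.47/28.32 = 2.665 m.
Manning's equation: Q = (1/n) A R^(2/3) S^(1/2) = (1/0.031) × 75.47 × 2.665^(2/3) × 0.00058^(1/2) = 113 m³/s.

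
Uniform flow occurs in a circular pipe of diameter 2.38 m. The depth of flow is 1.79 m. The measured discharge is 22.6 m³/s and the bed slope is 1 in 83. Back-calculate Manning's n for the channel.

n = 0.014

For a circular section of diameter D = 2.38 m at depth y = 1.79 m, the central angle is θ = 2 arccos(1 − 2y/D) = 4.199 rad. Then A = (D²/8)(θ − sin θ) = 3.589 m² and P = Dθ/2 = 4.996 m.
Hydraulic radius R = A/P = 3.589/4.996 = 0.7184 m.
Rearranging Manning's equation: n = (1/Q) A R^(2/3) S^(1/2) = (1/22.6) × 3.589 × 0.7184^(2/3) × √0.01205 = 0.014.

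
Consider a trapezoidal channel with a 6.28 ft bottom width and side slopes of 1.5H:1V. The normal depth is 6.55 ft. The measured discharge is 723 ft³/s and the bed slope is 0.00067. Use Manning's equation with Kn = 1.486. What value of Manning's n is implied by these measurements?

With bottom width b = 6.28 ft and side slope z = 1.5: A = (b + zy)y = (6.28 + 1.5×6.55)×6.55 = 105.5 ft²; P = b + 2y√(1+z²) = 6.28 + 2×6.55×1.803 = 29.9 ft.
Hydraulic radius R = A/P = 105.5/29.9 = 3.528 ft.
Rearranging Manning's equation: n = (1.486/Q) A R^(2/3) S^(1/2) = (1.486/723) × 105.5 × 3.528^(2/3) × √0.00067 = 0.013.

n = 0.013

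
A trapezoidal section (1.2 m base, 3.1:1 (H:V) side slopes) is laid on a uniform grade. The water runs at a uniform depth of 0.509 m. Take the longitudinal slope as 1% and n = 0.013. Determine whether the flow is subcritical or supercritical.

With bottom width b = 1.2 m and side slope z = 3.1: A = (b + zy)y = (1.2 + 3.1×0.509)×0.509 = 1.414 m²; P = b + 2y√(1+z²) = 1.2 + 2×0.509×3.257 = 4.516 m.
Hydraulic radius R = A/P = 1.414/4.516 = 0.3131 m.
V = (1/n) R^(2/3) √S = (1/0.013) × 0.3131^(2/3) × √0.01 = 3.547 m/s. Hydraulic depth D_h = A/T = 1.414/4.356 = 0.3246 m.
Froude number Fr = V/√(g·D_h) = 3.547/√(9.81×0.3246) = 1.99, which is greater than 1, so the flow is supercritical.

supercritical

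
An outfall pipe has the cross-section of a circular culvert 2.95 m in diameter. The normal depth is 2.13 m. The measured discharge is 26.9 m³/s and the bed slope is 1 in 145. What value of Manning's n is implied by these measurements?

For a circular section of diameter D = 2.95 m at depth y = 2.13 m, the central angle is θ = 2 arccos(1 − 2y/D) = 4.062 rad. Then A = (D²/8)(θ − sin θ) = 5.284 m² and P = Dθ/2 = 5.991 m.
Hydraulic radius R = A/P = 5.284/5.991 = 0.882 m.
Rearranging Manning's equation: n = (1/Q) A R^(2/3) S^(1/2) = (1/26.9) × 5.284 × 0.882^(2/3) × √0.006897 = 0.015.

n = 0.015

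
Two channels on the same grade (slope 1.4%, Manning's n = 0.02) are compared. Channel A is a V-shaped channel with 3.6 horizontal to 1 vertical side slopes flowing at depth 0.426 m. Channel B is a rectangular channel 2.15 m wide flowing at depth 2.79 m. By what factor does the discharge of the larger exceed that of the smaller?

22.3

Channel A: For a triangular section with side slope z = 3.6: A = zy² = 3.6×0.426² = 0.6533 m²; P = 2y√(1+z²) = 2×0.426×3.736 = 3.183 m. Hydraulic radius R = A/P = 0.6533/3.183 = 0.2052 m. Q_A = (1/0.02)·0.6533·0.2052^(2/3)·√0.014 = 1.345 m³/s.
Channel B: Flow area A = b·y = 2.15 × 2.79 = 5.998 m². Wetted perimeter P = b + 2y = 2.15 + 2×2.79 = 7.73 m. Hydraulic radius R = A/P = 5.998/7.73 = 0.776 m. Q_B = (1/0.02)·5.998·0.776^(2/3)·√0.014 = 29.97 m³/s.
The larger discharge is 29.97 m³/s and the smaller is 1.345 m³/s; the ratio is 22.3.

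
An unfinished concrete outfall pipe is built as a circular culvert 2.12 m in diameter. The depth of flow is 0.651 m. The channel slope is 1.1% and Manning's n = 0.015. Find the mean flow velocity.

V = 3.6 m/s

For a circular section of diameter D = 2.12 m at depth y = 0.651 m, the central angle is θ = 2 arccos(1 − 2y/D) = 2.349 rad. Then A = (D²/8)(θ − sin θ) = 0.9199 m² and P = Dθ/2 = 2.49 m.
Hydraulic radius R = A/P = 0.9199/2.49 = 0.3694 m.
From Manning's equation, V = (1/n) R^(2/3) S^(1/2) = (1/0.015) × 0.3694^(2/3) × 0.011^(1/2) = 3.6 m/s.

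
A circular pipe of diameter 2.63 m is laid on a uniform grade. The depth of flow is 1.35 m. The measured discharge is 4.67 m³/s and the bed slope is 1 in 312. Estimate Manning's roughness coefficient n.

n = 0.026

For a circular section of diameter D = 2.63 m at depth y = 1.35 m, the central angle is θ = 2 arccos(1 − 2y/D) = 3.195 rad. Then A = (D²/8)(θ − sin θ) = 2.808 m² and P = Dθ/2 = 4.201 m.
Hydraulic radius R = A/P = 2.808/4.201 = 0.6685 m.
Rearranging Manning's equation: n = (1/Q) A R^(2/3) S^(1/2) = (1/4.67) × 2.808 × 0.6685^(2/3) × √0.003205 = 0.026.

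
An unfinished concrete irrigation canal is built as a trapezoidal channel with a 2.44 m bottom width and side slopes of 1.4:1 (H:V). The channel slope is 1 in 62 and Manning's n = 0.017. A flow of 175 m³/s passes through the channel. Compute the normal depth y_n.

y_n = 2.82 m

Manning's equation rearranged: A R^(2/3) = nQ / (1·√S) = 0.017 × 175 / (√0.01613) = 23.43.
Try y = 3.43 m: A R^(2/3) = 35.99 — over.
Try y = 2.49 m: A R^(2/3) = 17.94 — short.
Try y = 2.82 m: A R^(2/3) = 23.43 — close enough.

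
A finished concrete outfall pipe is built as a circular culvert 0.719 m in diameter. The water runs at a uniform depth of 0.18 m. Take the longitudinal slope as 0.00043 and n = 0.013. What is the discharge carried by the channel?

Q = 0.0283 m³/s

For a circular section of diameter D = 0.719 m at depth y = 0.18 m, the central angle is θ = 2 arccos(1 − 2y/D) = 2.096 rad. Then A = (D²/8)(θ − sin θ) = 0.07953 m² and P = Dθ/2 = 0.7535 m.
Hydraulic radius R = A/P = 0.07953/0.7535 = 0.1055 m.
Manning's equation: Q = (1/n) A R^(2/3) S^(1/2) = (1/0.013) × 0.07953 × 0.1055^(2/3) × 0.00043^(1/2) = 0.0283 m³/s.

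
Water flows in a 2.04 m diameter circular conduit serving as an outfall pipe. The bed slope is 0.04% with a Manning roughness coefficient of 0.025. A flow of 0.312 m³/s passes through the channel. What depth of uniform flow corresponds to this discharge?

y_n = 0.597 m

Manning's equation rearranged: A R^(2/3) = nQ / (1·√S) = 0.025 × 0.312 / (√0.0004) = 0.39.
At y = 0.47 m: A R^(2/3) = 0.2429 — low.
At y = 0.726 m: A R^(2/3) = 0.5661 — high.
At y = 0.597 m: A R^(2/3) = 0.3894 — matches.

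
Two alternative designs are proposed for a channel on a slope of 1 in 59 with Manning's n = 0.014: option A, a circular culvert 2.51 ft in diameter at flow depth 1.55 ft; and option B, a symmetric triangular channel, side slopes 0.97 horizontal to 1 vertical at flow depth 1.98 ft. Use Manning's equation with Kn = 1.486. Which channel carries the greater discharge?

Channel A: For a circular section of diameter D = 2.51 ft at depth y = 1.55 ft, the central angle is θ = 2 arccos(1 − 2y/D) = 3.616 rad. Then A = (D²/8)(θ − sin θ) = 3.208 ft² and P = Dθ/2 = 4.538 ft. Hydraulic radius R = A/P = 3.208/4.538 = 0.7068 ft. Q_A = (1.486/0.014)·3.208·0.7068^(2/3)·√0.01695 = 35.17 ft³/s.
Channel B: For a triangular section with side slope z = 0.97: A = zy² = 0.97×1.98² = 3.803 ft²; P = 2y√(1+z²) = 2×1.98×1.393 = 5.517 ft. Hydraulic radius R = A/P = 3.803/5.517 = 0.6893 ft. Q_B = (1.486/0.014)·3.803·0.6893^(2/3)·√0.01695 = 41.01 ft³/s.
Q_A = 35.17 ft³/s vs Q_B = 41.01 ft³/s, so channel B carries more.

channel B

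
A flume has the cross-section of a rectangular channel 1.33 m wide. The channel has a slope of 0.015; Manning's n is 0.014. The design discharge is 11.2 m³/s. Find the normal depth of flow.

y_n = 1.59 m

Manning's equation rearranged: A R^(2/3) = nQ / (1·√S) = 0.014 × 11.2 / (√0.015) = 1.28.
At y = 1.78 m: A R^(2/3) = 1.46 — over.
At y = 1.32 m: A R^(2/3) = 1.019 — short.
At y = 1.59 m: A R^(2/3) = 1.276 — matches.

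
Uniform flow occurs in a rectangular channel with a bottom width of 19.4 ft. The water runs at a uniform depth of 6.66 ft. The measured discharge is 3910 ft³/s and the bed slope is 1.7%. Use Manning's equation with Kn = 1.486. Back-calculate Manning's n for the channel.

Flow area A = b·y = 19.4 × 6.66 = 129.2 ft². Wetted perimeter P = b + 2y = 19.4 + 2×6.66 = 32.72 ft.
Hydraulic radius R = A/P = 129.2/32.72 = 3.949 ft.
Rearranging Manning's equation: n = (1.486/Q) A R^(2/3) S^(1/2) = (1.486/3910) × 129.2 × 3.949^(2/3) × √0.017 = 0.016.

n = 0.016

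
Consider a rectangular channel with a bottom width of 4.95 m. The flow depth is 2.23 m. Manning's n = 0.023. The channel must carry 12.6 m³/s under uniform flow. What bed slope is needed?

S = 0.000557

Flow area A = b·y = 4.95 × 2.23 = 11.04 m². Wetted perimeter P = b + 2y = 4.95 + 2×2.23 = 9.41 m.
Hydraulic radius R = A/P = 11.04/9.41 = 1.173 m.
From Manning's equation, S = [nQ / (1 A R^(2/3))]² = [0.023 × 12.6 / (1 × 11.04 × 1.173^(2/3))]² = 0.000557.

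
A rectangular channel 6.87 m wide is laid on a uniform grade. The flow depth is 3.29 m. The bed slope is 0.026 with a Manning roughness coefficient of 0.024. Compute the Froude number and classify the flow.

supercritical

Flow area A = b·y = 6.87 × 3.29 = 22.6 m². Wetted perimeter P = b + 2y = 6.87 + 2×3.29 = 13.45 m.
Hydraulic radius R = A/P = 22.6/13.45 = 1.68 m.
V = (1/n) R^(2/3) √S = (1/0.024) × 1.68^(2/3) × √0.026 = 9.496 m/s. Hydraulic depth D_h = A/T = 22.6/6.87 = 3.29 m.
Froude number Fr = V/√(g·D_h) = 9.496/√(9.81×3.29) = 1.67, which is greater than 1, so the flow is supercritical.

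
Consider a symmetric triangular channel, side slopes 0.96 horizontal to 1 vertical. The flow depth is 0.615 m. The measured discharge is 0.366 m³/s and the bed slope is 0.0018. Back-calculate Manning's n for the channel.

n = 0.015

For a triangular section with side slope z = 0.96: A = zy² = 0.96×0.615² = 0.3631 m²; P = 2y√(1+z²) = 2×0.615×1.386 = 1.705 m.
Hydraulic radius R = A/P = 0.3631/1.705 = 0.213 m.
Rearranging Manning's equation: n = (1/Q) A R^(2/3) S^(1/2) = (1/0.366) × 0.3631 × 0.213^(2/3) × √0.0018 = 0.015.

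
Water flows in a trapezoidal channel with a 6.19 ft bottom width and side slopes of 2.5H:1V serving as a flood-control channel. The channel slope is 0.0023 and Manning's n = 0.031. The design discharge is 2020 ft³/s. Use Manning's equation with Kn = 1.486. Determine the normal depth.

y_n = 9.74 ft

Manning's equation rearranged: A R^(2/3) = nQ / (1.486·√S) = 0.031 × 2020 / (1.486 × √0.0023) = 878.7.
At y = 8.12 ft: A R^(2/3) = 569.6 — low.
At y = 12.4 ft: A R^(2/3) = 1576 — high.
At y = 9.74 ft: A R^(2/3) = 878.2 — ≈ 878.7.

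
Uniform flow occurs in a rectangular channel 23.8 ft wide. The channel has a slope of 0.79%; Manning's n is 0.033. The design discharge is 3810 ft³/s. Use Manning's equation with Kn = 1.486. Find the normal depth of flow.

Manning's equation rearranged: A R^(2/3) = nQ / (1.486·√S) = 0.033 × 3810 / (1.486 × √0.0079) = 951.9.
At y = 9.32 ft: A R^(2/3) = 668 — too small.
At y = 14.5 ft: A R^(2/3) = 1206 — too large.
At y = 12.1 ft: A R^(2/3) = 950.8 — ≈ 951.9.

y_n = 12.1 ft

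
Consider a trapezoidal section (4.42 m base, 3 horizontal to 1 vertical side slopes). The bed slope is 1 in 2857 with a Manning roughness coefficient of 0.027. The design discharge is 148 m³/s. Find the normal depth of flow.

y_n = 5.28 m

Manning's equation rearranged: A R^(2/3) = nQ / (1·√S) = 0.027 × 148 / (√0.00035) = 213.6.
Trying y = 4.66 m: A R^(2/3) = 159.2 — low.
Trying y = 6.38 m: A R^(2/3) = 337 — high.
Trying y = 5.28 m: A R^(2/3) = 214 — matches.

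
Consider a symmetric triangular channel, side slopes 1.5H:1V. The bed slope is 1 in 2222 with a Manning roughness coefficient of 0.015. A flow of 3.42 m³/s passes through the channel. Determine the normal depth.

Manning's equation rearranged: A R^(2/3) = nQ / (1·√S) = 0.015 × 3.42 / (√0.00045) = 2.418.
Try y = 1.29 m: A R^(2/3) = 1.648 — too small.
Try y = 1.85 m: A R^(2/3) = 4.312 — too large.
Try y = 1.49 m: A R^(2/3) = 2.421 — matches.

y_n = 1.49 m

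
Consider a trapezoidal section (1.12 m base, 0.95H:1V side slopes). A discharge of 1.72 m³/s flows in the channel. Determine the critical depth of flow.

At critical depth, Q² T / (g A³) = 1, i.e. A³/T = Q²/g = 1.72²/9.81 = 0.3016.
At y = 0.646 m: A³/T = 0.5985 — high.
At y = 0.423 m: A³/T = 0.1387 — low.
At y = 0.531 m: A³/T = 0.3015 — matches.

y_c = 0.531 m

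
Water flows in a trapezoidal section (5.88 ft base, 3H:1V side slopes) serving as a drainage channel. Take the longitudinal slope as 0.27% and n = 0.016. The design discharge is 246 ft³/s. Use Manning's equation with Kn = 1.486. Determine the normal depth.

Manning's equation rearranged: A R^(2/3) = nQ / (1.486·√S) = 0.016 × 246 / (1.486 × √0.0027) = 50.97.
Try y = 2.34 ft: A R^(2/3) = 38.84 — low.
Try y = 2.91 ft: A R^(2/3) = 61.76 — high.
Try y = 2.66 ft: A R^(2/3) = 50.93 — ≈ 50.97.

y_n = 2.66 ft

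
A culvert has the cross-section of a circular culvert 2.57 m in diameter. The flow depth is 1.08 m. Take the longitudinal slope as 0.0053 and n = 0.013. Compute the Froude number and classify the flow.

For a circular section of diameter D = 2.57 m at depth y = 1.08 m, the central angle is θ = 2 arccos(1 − 2y/D) = 2.821 rad. Then A = (D²/8)(θ − sin θ) = 2.069 m² and P = Dθ/2 = 3.625 m.
Hydraulic radius R = A/P = 2.069/3.625 = 0.5708 m.
V = (1/n) R^(2/3) √S = (1/0.013) × 0.5708^(2/3) × √0.0053 = 3.853 m/s. Hydraulic depth D_h = A/T = 2.069/2.537 = 0.8156 m.
Froude number Fr = V/√(g·D_h) = 3.853/√(9.81×0.8156) = 1.36, which is greater than 1, so the flow is supercritical.

supercritical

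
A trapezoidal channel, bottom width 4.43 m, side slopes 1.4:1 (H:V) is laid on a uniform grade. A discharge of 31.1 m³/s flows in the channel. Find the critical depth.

y_c = 1.46 m

At critical depth, Q² T / (g A³) = 1, i.e. A³/T = Q²/g = 31.1²/9.81 = 98.59.
At y = 1.05 m: A³/T = 32.26 — low.
At y = 1.79 m: A³/T = 202.7 — high.
At y = 1.46 m: A³/T = 99.14 — close enough.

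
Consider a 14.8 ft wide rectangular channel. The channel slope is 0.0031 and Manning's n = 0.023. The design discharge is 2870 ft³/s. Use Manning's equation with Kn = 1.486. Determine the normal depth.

y_n = 17.9 ft

Manning's equation rearranged: A R^(2/3) = nQ / (1.486·√S) = 0.023 × 2870 / (1.486 × √0.0031) = 797.8.
Try y = 14.5 ft: A R^(2/3) = 619.1 — short.
Try y = 17.9 ft: A R^(2/3) = 798.8 — close enough.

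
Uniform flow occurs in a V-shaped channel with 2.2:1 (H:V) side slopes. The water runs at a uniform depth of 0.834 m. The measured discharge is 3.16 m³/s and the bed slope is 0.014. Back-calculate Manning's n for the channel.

For a triangular section with side slope z = 2.2: A = zy² = 2.2×0.834² = 1.53 m²; P = 2y√(1+z²) = 2×0.834×2.417 = 4.031 m.
Hydraulic radius R = A/P = 1.53/4.031 = 0.3796 m.
Rearranging Manning's equation: n = (1/Q) A R^(2/3) S^(1/2) = (1/3.16) × 1.53 × 0.3796^(2/3) × √0.014 = 0.03.

n = 0.03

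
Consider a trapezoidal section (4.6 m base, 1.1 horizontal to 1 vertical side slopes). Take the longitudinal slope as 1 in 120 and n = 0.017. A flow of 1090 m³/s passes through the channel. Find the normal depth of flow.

y_n = 7.14 m

Manning's equation rearranged: A R^(2/3) = nQ / (1·√S) = 0.017 × 1090 / (√0.008333) = 203.
Try y = 5.55 m: A R^(2/3) = 118.5 — short.
Try y = 8.46 m: A R^(2/3) = 294.2 — over.
Try y = 7.14 m: A R^(2/3) = 202.7 — matches.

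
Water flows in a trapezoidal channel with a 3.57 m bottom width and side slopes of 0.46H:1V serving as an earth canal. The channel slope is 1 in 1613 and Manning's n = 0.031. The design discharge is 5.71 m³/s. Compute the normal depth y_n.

y_n = 1.65 m

Manning's equation rearranged: A R^(2/3) = nQ / (1·√S) = 0.031 × 5.71 / (√0.00062) = 7.109.
At y = 1.13 m: A R^(2/3) = 3.859 — too small.
At y = 2.05 m: A R^(2/3) = 10.12 — too large.
At y = 1.65 m: A R^(2/3) = 7.103 — close enough.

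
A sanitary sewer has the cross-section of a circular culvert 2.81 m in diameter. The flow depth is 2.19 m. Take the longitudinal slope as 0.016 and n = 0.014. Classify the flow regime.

supercritical

For a circular section of diameter D = 2.81 m at depth y = 2.19 m, the central angle is θ = 2 arccos(1 − 2y/D) = 4.327 rad. Then A = (D²/8)(θ − sin θ) = 5.186 m² and P = Dθ/2 = 6.08 m.
Hydraulic radius R = A/P = 5.186/6.08 = 0.853 m.
V = (1/n) R^(2/3) √S = (1/0.014) × 0.853^(2/3) × √0.016 = 8.126 m/s. Hydraulic depth D_h = A/T = 5.186/2.33 = 2.225 m.
Froude number Fr = V/√(g·D_h) = 8.126/√(9.81×2.225) = 1.74, which is greater than 1, so the flow is supercritical.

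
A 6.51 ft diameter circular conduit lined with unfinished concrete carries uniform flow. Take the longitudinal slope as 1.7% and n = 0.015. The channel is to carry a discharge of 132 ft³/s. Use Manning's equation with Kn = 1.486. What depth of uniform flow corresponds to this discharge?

y_n = 2.08 ft

Manning's equation rearranged: A R^(2/3) = nQ / (1.486·√S) = 0.015 × 132 / (1.486 × √0.017) = 10.22.
Trying y = 2.63 ft: A R^(2/3) = 15.8 — high.
Trying y = 1.58 ft: A R^(2/3) = 5.948 — low.
Trying y = 2.08 ft: A R^(2/3) = 10.18 — matches.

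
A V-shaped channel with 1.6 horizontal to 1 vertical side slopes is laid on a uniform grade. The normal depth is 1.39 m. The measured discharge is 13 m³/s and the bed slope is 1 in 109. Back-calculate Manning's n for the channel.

n = 0.016

For a triangular section with side slope z = 1.6: A = zy² = 1.6×1.39² = 3.091 m²; P = 2y√(1+z²) = 2×1.39×1.887 = 5.245 m.
Hydraulic radius R = A/P = 3.091/5.245 = 0.5894 m.
Rearranging Manning's equation: n = (1/Q) A R^(2/3) S^(1/2) = (1/13) × 3.091 × 0.5894^(2/3) × √0.009174 = 0.016.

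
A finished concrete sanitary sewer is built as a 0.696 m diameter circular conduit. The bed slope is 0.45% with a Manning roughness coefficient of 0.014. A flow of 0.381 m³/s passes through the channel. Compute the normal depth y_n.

y_n = 0.417 m

Manning's equation rearranged: A R^(2/3) = nQ / (1·√S) = 0.014 × 0.381 / (√0.0045) = 0.07951.
Trying y = 0.467 m: A R^(2/3) = 0.09379 — too large.
Trying y = 0.417 m: A R^(2/3) = 0.07949 — matches.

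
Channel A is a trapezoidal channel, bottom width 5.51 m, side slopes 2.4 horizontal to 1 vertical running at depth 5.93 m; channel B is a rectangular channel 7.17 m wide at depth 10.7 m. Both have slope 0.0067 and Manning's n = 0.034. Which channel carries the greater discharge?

channel A

Channel A: With bottom width b = 5.51 m and side slope z = 2.4: A = (b + zy)y = (5.51 + 2.4×5.93)×5.93 = 117.1 m²; P = b + 2y√(1+z²) = 5.51 + 2×5.93×2.6 = 36.35 m. Hydraulic radius R = A/P = 117.1/36.35 = 3.221 m. Q_A = (1/0.034)·117.1·3.221^(2/3)·√0.0067 = 614.7 m³/s.
Channel B: Flow area A = b·y = 7.17 × 10.7 = 76.72 m². Wetted perimeter P = b + 2y = 7.17 + 2×10.7 = 28.57 m. Hydraulic radius R = A/P = 76.72/28.57 = 2.685 m. Q_B = (1/0.034)·76.72·2.685^(2/3)·√0.0067 = 356.8 m³/s.
Q_A = 614.7 m³/s vs Q_B = 356.8 m³/s, so channel A carries more.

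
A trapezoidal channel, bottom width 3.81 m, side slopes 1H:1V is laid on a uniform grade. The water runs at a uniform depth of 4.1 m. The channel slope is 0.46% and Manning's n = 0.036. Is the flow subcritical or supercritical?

subcritical

With bottom width b = 3.81 m and side slope z = 1: A = (b + zy)y = (3.81 + 1×4.1)×4.1 = 32.43 m²; P = b + 2y√(1+z²) = 3.81 + 2×4.1×1.414 = 15.41 m.
Hydraulic radius R = A/P = 32.43/15.41 = 2.105 m.
V = (1/n) R^(2/3) √S = (1/0.036) × 2.105^(2/3) × √0.0046 = 3.094 m/s. Hydraulic depth D_h = A/T = 32.43/12.01 = 2.7 m.
Froude number Fr = V/√(g·D_h) = 3.094/√(9.81×2.7) = 0.601, which is less than 1, so the flow is subcritical.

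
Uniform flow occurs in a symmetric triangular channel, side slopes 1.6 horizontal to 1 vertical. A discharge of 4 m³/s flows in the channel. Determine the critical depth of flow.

At critical depth, Q² T / (g A³) = 1, i.e. A³/T = Q²/g = 4²/9.81 = 1.631.
Try y = 1.24 m: A³/T = 3.752 — too large.
Try y = 0.739 m: A³/T = 0.2821 — too small.
Try y = 1.05 m: A³/T = 1.634 — close enough.

y_c = 1.05 m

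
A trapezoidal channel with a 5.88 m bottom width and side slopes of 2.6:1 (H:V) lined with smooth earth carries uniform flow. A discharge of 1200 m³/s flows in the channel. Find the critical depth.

At critical depth, Q² T / (g A³) = 1, i.e. A³/T = Q²/g = 1200²/9.81 = 146800.
Try y = 8.79 m: A³/T = 312300 — over.
Try y = 6.02 m: A³/T = 58570 — short.
Try y = 7.42 m: A³/T = 146500 — close enough.

y_c = 7.42 m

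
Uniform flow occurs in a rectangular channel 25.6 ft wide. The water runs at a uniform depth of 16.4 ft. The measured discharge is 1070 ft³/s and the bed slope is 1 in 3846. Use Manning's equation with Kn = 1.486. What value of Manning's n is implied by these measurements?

n = 0.035

Flow area A = b·y = 25.6 × 16.4 = 419.8 ft². Wetted perimeter P = b + 2y = 25.6 + 2×16.4 = 58.4 ft.
Hydraulic radius R = A/P = 419.8/58.4 = 7.189 ft.
Rearranging Manning's equation: n = (1.486/Q) A R^(2/3) S^(1/2) = (1.486/1070) × 419.8 × 7.189^(2/3) × √0.00026 = 0.035.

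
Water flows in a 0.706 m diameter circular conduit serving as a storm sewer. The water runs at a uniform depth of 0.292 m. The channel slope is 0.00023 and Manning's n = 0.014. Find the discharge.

Q = 0.0478 m³/s

For a circular section of diameter D = 0.706 m at depth y = 0.292 m, the central angle is θ = 2 arccos(1 − 2y/D) = 2.794 rad. Then A = (D²/8)(θ − sin θ) = 0.1529 m² and P = Dθ/2 = 0.9864 m.
Hydraulic radius R = A/P = 0.1529/0.9864 = 0.155 m.
Manning's equation: Q = (1/n) A R^(2/3) S^(1/2) = (1/0.014) × 0.1529 × 0.155^(2/3) × 0.00023^(1/2) = 0.0478 m³/s.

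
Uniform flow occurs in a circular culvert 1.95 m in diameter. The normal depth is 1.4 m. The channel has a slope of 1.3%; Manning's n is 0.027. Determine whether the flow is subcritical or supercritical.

For a circular section of diameter D = 1.95 m at depth y = 1.4 m, the central angle is θ = 2 arccos(1 − 2y/D) = 4.044 rad. Then A = (D²/8)(θ − sin θ) = 2.295 m² and P = Dθ/2 = 3.943 m.
Hydraulic radius R = A/P = 2.295/3.943 = 0.5821 m.
V = (1/n) R^(2/3) √S = (1/0.027) × 0.5821^(2/3) × √0.013 = 2.944 m/s. Hydraulic depth D_h = A/T = 2.295/1.755 = 1.308 m.
Froude number Fr = V/√(g·D_h) = 2.944/√(9.81×1.308) = 0.822, which is less than 1, so the flow is subcritical.

subcritical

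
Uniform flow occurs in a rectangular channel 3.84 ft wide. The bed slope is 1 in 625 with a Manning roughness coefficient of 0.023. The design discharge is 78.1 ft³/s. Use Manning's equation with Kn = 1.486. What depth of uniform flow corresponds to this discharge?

y_n = 6.11 ft

Manning's equation rearranged: A R^(2/3) = nQ / (1.486·√S) = 0.023 × 78.1 / (1.486 × √0.0016) = 30.22.
At y = 6.88 ft: A R^(2/3) = 34.64 — too large.
At y = 4.4 ft: A R^(2/3) = 20.5 — too small.
At y = 6.11 ft: A R^(2/3) = 30.21 — ≈ 30.22.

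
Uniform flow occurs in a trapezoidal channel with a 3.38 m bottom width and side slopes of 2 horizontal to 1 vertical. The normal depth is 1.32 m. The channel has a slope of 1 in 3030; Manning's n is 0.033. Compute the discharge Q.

With bottom width b = 3.38 m and side slope z = 2: A = (b + zy)y = (3.38 + 2×1.32)×1.32 = 7.946 m²; P = b + 2y√(1+z²) = 3.38 + 2×1.32×2.236 = 9.283 m.
Hydraulic radius R = A/P = 7.946/9.283 = 0.856 m.
Manning's equation: Q = (1/n) A R^(2/3) S^(1/2) = (1/0.033) × 7.946 × 0.856^(2/3) × 0.00033^(1/2) = 3.94 m³/s.

Q = 3.94 m³/s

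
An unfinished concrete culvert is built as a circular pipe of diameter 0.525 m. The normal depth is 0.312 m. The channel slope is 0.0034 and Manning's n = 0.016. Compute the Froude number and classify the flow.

For a circular section of diameter D = 0.525 m at depth y = 0.312 m, the central angle is θ = 2 arccos(1 − 2y/D) = 3.521 rad. Then A = (D²/8)(θ − sin θ) = 0.1341 m² and P = Dθ/2 = 0.9243 m.
Hydraulic radius R = A/P = 0.1341/0.9243 = 0.1451 m.
V = (1/n) R^(2/3) √S = (1/0.016) × 0.1451^(2/3) × √0.0034 = 1.006 m/s. Hydraulic depth D_h = A/T = 0.1341/0.5156 = 0.26 m.
Froude number Fr = V/√(g·D_h) = 1.006/√(9.81×0.26) = 0.63, which is less than 1, so the flow is subcritical.

subcritical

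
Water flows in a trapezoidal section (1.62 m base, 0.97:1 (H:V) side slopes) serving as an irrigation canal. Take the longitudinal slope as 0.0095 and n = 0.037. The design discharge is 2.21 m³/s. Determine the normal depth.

Manning's equation rearranged: A R^(2/3) = nQ / (1·√S) = 0.037 × 2.21 / (√0.0095) = 0.8389.
At y = 0.498 m: A R^(2/3) = 0.5184 — too small.
At y = 0.759 m: A R^(2/3) = 1.095 — too large.
At y = 0.655 m: A R^(2/3) = 0.84 — close enough.

y_n = 0.655 m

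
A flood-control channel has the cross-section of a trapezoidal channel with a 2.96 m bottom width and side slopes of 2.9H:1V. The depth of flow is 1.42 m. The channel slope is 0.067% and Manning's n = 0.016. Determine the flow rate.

With bottom width b = 2.96 m and side slope z = 2.9: A = (b + zy)y = (2.96 + 2.9×1.42)×1.42 = 10.05 m²; P = b + 2y√(1+z²) = 2.96 + 2×1.42×3.068 = 11.67 m.
Hydraulic radius R = A/P = 10.05/11.67 = 0.8611 m.
Manning's equation: Q = (1/n) A R^(2/3) S^(1/2) = (1/0.016) × 10.05 × 0.8611^(2/3) × 0.00067^(1/2) = 14.7 m³/s.

Q = 14.7 m³/s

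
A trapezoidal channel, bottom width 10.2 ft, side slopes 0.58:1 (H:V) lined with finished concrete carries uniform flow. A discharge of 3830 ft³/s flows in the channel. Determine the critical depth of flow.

y_c = 12.8 ft

At critical depth, Q² T / (g A³) = 1, i.e. A³/T = Q²/g = 3830²/32.2 = 455600.
At y = 10.9 ft: A³/T = 255700 — short.
At y = 12.8 ft: A³/T = 458300 — close enough.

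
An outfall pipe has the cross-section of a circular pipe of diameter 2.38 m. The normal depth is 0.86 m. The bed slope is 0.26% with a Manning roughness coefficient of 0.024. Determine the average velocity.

V = 1.29 m/s

For a circular section of diameter D = 2.38 m at depth y = 0.86 m, the central angle is θ = 2 arccos(1 − 2y/D) = 2.58 rad. Then A = (D²/8)(θ − sin θ) = 1.449 m² and P = Dθ/2 = 3.07 m.
Hydraulic radius R = A/P = 1.449/3.07 = 0.4721 m.
From Manning's equation, V = (1/n) R^(2/3) S^(1/2) = (1/0.024) × 0.4721^(2/3) × 0.0026^(1/2) = 1.29 m/s.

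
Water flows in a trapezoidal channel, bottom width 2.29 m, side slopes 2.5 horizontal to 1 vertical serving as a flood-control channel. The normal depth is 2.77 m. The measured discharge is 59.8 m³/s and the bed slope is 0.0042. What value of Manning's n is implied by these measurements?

n = 0.036

With bottom width b = 2.29 m and side slope z = 2.5: A = (b + zy)y = (2.29 + 2.5×2.77)×2.77 = 25.53 m²; P = b + 2y√(1+z²) = 2.29 + 2×2.77×2.693 = 17.21 m.
Hydraulic radius R = A/P = 25.53/17.21 = 1.483 m.
Rearranging Manning's equation: n = (1/Q) A R^(2/3) S^(1/2) = (1/59.8) × 25.53 × 1.483^(2/3) × √0.0042 = 0.036.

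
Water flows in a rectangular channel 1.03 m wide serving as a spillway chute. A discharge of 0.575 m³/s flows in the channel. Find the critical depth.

For a rectangular channel, critical depth y_c = (q²/g)^(1/3) where q = Q/b = 0.575/1.03 = 0.5583 m²/s.
So y_c = (0.5583²/9.81)^(1/3) = 0.317 m.

y_c = 0.317 m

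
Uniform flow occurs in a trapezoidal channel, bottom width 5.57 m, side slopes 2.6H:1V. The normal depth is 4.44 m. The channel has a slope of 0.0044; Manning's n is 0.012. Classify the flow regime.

supercritical

With bottom width b = 5.57 m and side slope z = 2.6: A = (b + zy)y = (5.57 + 2.6×4.44)×4.44 = 75.99 m²; P = b + 2y√(1+z²) = 5.57 + 2×4.44×2.786 = 30.31 m.
Hydraulic radius R = A/P = 75.99/30.31 = 2.507 m.
V = (1/n) R^(2/3) √S = (1/0.012) × 2.507^(2/3) × √0.0044 = 10.2 m/s. Hydraulic depth D_h = A/T = 75.99/28.66 = 2.651 m.
Froude number Fr = V/√(g·D_h) = 10.2/√(9.81×2.651) = 2, which is greater than 1, so the flow is supercritical.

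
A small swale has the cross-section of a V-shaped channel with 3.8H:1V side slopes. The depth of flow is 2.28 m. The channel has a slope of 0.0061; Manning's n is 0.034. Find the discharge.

Q = 48.4 m³/s

For a triangular section with side slope z = 3.8: A = zy² = 3.8×2.28² = 19.75 m²; P = 2y√(1+z²) = 2×2.28×3.929 = 17.92 m.
Hydraulic radius R = A/P = 19.75/17.92 = 1.102 m.
Manning's equation: Q = (1/n) A R^(2/3) S^(1/2) = (1/0.034) × 19.75 × 1.102^(2/3) × 0.0061^(1/2) = 48.4 m³/s.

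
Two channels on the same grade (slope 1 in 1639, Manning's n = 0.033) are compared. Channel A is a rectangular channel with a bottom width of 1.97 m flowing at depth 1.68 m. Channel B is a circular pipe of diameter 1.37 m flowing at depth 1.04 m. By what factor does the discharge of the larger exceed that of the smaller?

3.61

Channel A: Flow area A = b·y = 1.97 × 1.68 = 3.31 m². Wetted perimeter P = b + 2y = 1.97 + 2×1.68 = 5.33 m. Hydraulic radius R = A/P = 3.31/5.33 = 0.6209 m. Q_A = (1/0.033)·3.31·0.6209^(2/3)·√0.0006101 = 1.803 m³/s.
Channel B: For a circular section of diameter D = 1.37 m at depth y = 1.04 m, the central angle is θ = 2 arccos(1 − 2y/D) = 4.231 rad. Then A = (D²/8)(θ − sin θ) = 1.201 m² and P = Dθ/2 = 2.898 m. Hydraulic radius R = A/P = 1.201/2.898 = 0.4143 m. Q_B = (1/0.033)·1.201·0.4143^(2/3)·√0.0006101 = 0.4994 m³/s.
The larger discharge is 1.803 m³/s and the smaller is 0.4994 m³/s; the ratio is 3.61.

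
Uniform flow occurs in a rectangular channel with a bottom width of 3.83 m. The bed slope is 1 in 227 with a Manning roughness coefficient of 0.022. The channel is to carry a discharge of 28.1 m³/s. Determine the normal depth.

y_n = 2.35 m

Manning's equation rearranged: A R^(2/3) = nQ / (1·√S) = 0.022 × 28.1 / (√0.004405) = 9.314.
Trying y = 2.03 m: A R^(2/3) = 7.699 — low.
Trying y = 2.83 m: A R^(2/3) = 11.84 — high.
Trying y = 2.35 m: A R^(2/3) = 9.328 — matches.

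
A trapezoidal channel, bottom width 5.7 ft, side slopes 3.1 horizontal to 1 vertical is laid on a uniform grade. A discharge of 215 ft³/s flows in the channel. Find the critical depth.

At critical depth, Q² T / (g A³) = 1, i.e. A³/T = Q²/g = 215²/32.2 = 1436.
At y = 1.71 ft: A³/T = 408.4 — short.
At y = 2.89 ft: A³/T = 3219 — over.
At y = 2.36 ft: A³/T = 1426 — matches.

y_c = 2.36 ft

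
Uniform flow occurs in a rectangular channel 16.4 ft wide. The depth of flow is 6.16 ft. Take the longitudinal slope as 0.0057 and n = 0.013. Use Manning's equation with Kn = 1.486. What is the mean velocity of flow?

Flow area A = b·y = 16.4 × 6.16 = 101 ft². Wetted perimeter P = b + 2y = 16.4 + 2×6.16 = 28.72 ft.
Hydraulic radius R = A/P = 101/28.72 = 3.518 ft.
From Manning's equation, V = (1.486/n) R^(2/3) S^(1/2) = (1.486/0.013) × 3.518^(2/3) × 0.0057^(1/2) = 20 ft/s.

V = 20 ft/s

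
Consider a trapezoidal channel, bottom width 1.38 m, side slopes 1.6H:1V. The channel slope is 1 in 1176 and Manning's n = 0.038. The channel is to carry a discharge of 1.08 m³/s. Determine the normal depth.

y_n = 0.829 m

Manning's equation rearranged: A R^(2/3) = nQ / (1·√S) = 0.038 × 1.08 / (√0.0008503) = 1.407.
At y = 1.03 m: A R^(2/3) = 2.199 — over.
At y = 0.644 m: A R^(2/3) = 0.8531 — short.
At y = 0.829 m: A R^(2/3) = 1.409 — matches.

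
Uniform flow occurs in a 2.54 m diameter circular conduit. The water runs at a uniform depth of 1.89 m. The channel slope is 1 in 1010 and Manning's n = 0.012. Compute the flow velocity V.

For a circular section of diameter D = 2.54 m at depth y = 1.89 m, the central angle is θ = 2 arccos(1 − 2y/D) = 4.162 rad. Then A = (D²/8)(θ − sin θ) = 4.043 m² and P = Dθ/2 = 5.285 m.
Hydraulic radius R = A/P = 4.043/5.285 = 0.765 m.
From Manning's equation, V = (1/n) R^(2/3) S^(1/2) = (1/0.012) × 0.765^(2/3) × 0.0009901^(1/2) = 2.19 m/s.

V = 2.19 m/s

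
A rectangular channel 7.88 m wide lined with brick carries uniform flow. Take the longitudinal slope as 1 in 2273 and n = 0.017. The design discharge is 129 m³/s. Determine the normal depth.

Manning's equation rearranged: A R^(2/3) = nQ / (1·√S) = 0.017 × 129 / (√0.0004399) = 104.6.
Trying y = 7.96 m: A R^(2/3) = 119.7 — too large.
Trying y = 7.13 m: A R^(2/3) = 104.5 — matches.

y_n = 7.13 m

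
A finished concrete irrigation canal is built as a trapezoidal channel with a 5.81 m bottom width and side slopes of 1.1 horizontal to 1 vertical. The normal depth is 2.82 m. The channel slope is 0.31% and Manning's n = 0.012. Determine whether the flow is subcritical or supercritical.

With bottom width b = 5.81 m and side slope z = 1.1: A = (b + zy)y = (5.81 + 1.1×2.82)×2.82 = 25.13 m²; P = b + 2y√(1+z²) = 5.81 + 2×2.82×1.487 = 14.19 m.
Hydraulic radius R = A/P = 25.13/14.19 = 1.771 m.
V = (1/n) R^(2/3) √S = (1/0.012) × 1.771^(2/3) × √0.0031 = 6.791 m/s. Hydraulic depth D_h = A/T = 25.13/12.01 = 2.092 m.
Froude number Fr = V/√(g·D_h) = 6.791/√(9.81×2.092) = 1.5, which is greater than 1, so the flow is supercritical.

supercritical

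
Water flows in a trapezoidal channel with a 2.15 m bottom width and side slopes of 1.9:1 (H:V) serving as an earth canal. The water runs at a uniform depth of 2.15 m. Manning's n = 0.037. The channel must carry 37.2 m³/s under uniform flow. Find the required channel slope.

S = 0.00848

With bottom width b = 2.15 m and side slope z = 1.9: A = (b + zy)y = (2.15 + 1.9×2.15)×2.15 = 13.41 m²; P = b + 2y√(1+z²) = 2.15 + 2×2.15×2.147 = 11.38 m.
Hydraulic radius R = A/P = 13.41/11.38 = 1.178 m.
From Manning's equation, S = [nQ / (1 A R^(2/3))]² = [0.037 × 37.2 / (1 × 13.41 × 1.178^(2/3))]² = 0.00848.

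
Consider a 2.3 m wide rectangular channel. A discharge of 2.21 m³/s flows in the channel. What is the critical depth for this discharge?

For a rectangular channel, critical depth y_c = (q²/g)^(1/3) where q = Q/b = 2.21/2.3 = 0.9609 m²/s.
So y_c = (0.9609²/9.81)^(1/3) = 0.455 m.

y_c = 0.455 m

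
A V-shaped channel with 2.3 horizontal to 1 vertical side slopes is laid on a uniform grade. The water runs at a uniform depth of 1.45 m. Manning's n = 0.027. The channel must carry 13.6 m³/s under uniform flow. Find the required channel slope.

S = 0.00994

For a triangular section with side slope z = 2.3: A = zy² = 2.3×1.45² = 4.836 m²; P = 2y√(1+z²) = 2×1.45×2.508 = 7.273 m.
Hydraulic radius R = A/P = 4.836/7.273 = 0.6649 m.
From Manning's equation, S = [nQ / (1 A R^(2/3))]² = [0.027 × 13.6 / (1 × 4.836 × 0.6649^(2/3))]² = 0.00994.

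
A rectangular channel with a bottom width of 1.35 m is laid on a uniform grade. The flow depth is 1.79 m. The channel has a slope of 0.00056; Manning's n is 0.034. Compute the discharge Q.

Q = 1.05 m³/s

Flow area A = b·y = 1.35 × 1.79 = 2.417 m². Wetted perimeter P = b + 2y = 1.35 + 2×1.79 = 4.93 m.
Hydraulic radius R = A/P = 2.417/4.93 = 0.4902 m.
Manning's equation: Q = (1/n) A R^(2/3) S^(1/2) = (1/0.034) × 2.417 × 0.4902^(2/3) × 0.00056^(1/2) = 1.05 m³/s.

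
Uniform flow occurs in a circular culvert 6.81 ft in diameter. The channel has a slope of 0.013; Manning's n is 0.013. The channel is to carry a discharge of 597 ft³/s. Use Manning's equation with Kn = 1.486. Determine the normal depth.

y_n = 4.97 ft

Manning's equation rearranged: A R^(2/3) = nQ / (1.486·√S) = 0.013 × 597 / (1.486 × √0.013) = 45.81.
At y = 5.69 ft: A R^(2/3) = 52.8 — high.
At y = 3.46 ft: A R^(2/3) = 26.68 — low.
At y = 4.97 ft: A R^(2/3) = 45.84 — ≈ 45.81.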